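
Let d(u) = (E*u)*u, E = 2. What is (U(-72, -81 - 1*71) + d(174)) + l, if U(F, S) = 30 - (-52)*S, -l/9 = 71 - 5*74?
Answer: 55369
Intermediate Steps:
d(u) = 2*u² (d(u) = (2*u)*u = 2*u²)
l = 2691 (l = -9*(71 - 5*74) = -9*(71 - 370) = -9*(-299) = 2691)
U(F, S) = 30 + 52*S
(U(-72, -81 - 1*71) + d(174)) + l = ((30 + 52*(-81 - 1*71)) + 2*174²) + 2691 = ((30 + 52*(-81 - 71)) + 2*30276) + 2691 = ((30 + 52*(-152)) + 60552) + 2691 = ((30 - 7904) + 60552) + 2691 = (-7874 + 60552) + 2691 = 52678 + 2691 = 55369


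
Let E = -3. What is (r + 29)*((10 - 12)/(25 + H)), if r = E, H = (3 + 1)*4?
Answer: -52/41 ≈ -1.2683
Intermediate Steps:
H = 16 (H = 4*4 = 16)
r = -3
(r + 29)*((10 - 12)/(25 + H)) = (-3 + 29)*((10 - 12)/(25 + 16)) = 26*(-2/41) = -52/41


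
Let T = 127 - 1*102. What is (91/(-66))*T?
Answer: -2275/66 ≈ -34.470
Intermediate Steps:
T = 25 (T = 127 - 102 = 25)
(91/(-66))*T = (91/(-66))*25 = (91*(-1/66))*25 = -91/66*25 = -2275/66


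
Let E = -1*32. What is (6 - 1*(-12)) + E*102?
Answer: -3246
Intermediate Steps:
E = -32
(6 - 1*(-12)) + E*102 = (6 - 1*(-12)) - 32*102 = (6 + 12) - 3264 = 18 - 3264 = -3246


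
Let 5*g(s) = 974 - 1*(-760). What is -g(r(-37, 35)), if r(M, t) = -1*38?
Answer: -1734/5 ≈ -346.80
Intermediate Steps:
r(M, t) = -38
g(s) = 1734/5 (g(s) = (974 - 1*(-760))/5 = (974 + 760)/5 = (⅕)*1734 = 1734/5)
-g(r(-37, 35)) = -1*1734/5 = -1734/5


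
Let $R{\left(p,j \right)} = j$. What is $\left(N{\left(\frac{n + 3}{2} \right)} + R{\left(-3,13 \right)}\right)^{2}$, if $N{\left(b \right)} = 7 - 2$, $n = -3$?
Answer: $324$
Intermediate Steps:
$N{\left(b \right)} = 5$ ($N{\left(b \right)} = 7 + \left(-4 + 2\right) = 7 - 2 = 5$)
$\left(N{\left(\frac{n + 3}{2} \right)} + R{\left(-3,13 \right)}\right)^{2} = \left(5 + 13\right)^{2} = 18^{2} = 324$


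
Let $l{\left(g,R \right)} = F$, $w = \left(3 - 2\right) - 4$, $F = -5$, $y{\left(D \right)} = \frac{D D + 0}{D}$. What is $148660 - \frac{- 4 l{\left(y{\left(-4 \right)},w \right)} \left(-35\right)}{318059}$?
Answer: $\frac{6754664520}{45437} \approx 1.4866 \cdot 10^{5}$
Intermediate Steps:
$y{\left(D \right)} = D$ ($y{\left(D \right)} = \frac{D^{2} + 0}{D} = \frac{D^{2}}{D} = D$)
$w = -3$ ($w = 1 - 4 = -3$)
$l{\left(g,R \right)} = -5$
$148660 - \frac{- 4 l{\left(y{\left(-4 \right)},w \right)} \left(-35\right)}{318059} = 148660 - \frac{\left(-4\right) \left(-5\right) \left(-35\right)}{318059} = 148660 - 20 \left(-35\right) \frac{1}{318059} = 148660 - \left(-700\right) \frac{1}{318059} = 148660 - - \frac{100}{45437} = 148660 + \frac{100}{45437} = \frac{6754664520}{45437}$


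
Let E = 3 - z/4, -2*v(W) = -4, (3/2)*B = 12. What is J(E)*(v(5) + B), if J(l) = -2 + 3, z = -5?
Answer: 10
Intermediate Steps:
B = 8 (B = (⅔)*12 = 8)
v(W) = 2 (v(W) = -½*(-4) = 2)
E = 17/4 (E = 3 - (-5)/4 = 3 - 1*(-5/4) = 3 + 5/4 = 17/4 ≈ 4.2500)
J(l) = 1
J(E)*(v(5) + B) = 1*(2 + 8) = 1*10 = 10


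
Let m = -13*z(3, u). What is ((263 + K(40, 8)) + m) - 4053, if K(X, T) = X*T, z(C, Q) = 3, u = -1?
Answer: -3509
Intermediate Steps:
K(X, T) = T*X
m = -39 (m = -13*3 = -39)
((263 + K(40, 8)) + m) - 4053 = ((263 + 8*40) - 39) - 4053 = ((263 + 320) - 39) - 4053 = (583 - 39) - 4053 = 544 - 4053 = -3509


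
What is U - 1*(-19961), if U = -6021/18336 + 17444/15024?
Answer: 114564311483/5739168 ≈ 19962.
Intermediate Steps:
U = 4779035/5739168 (U = -6021*1/18336 + 17444*(1/15024) = -2007/6112 + 4361/3756 = 4779035/5739168 ≈ 0.83271)
U - 1*(-19961) = 4779035/5739168 - 1*(-19961) = 4779035/5739168 + 19961 = 114564311483/5739168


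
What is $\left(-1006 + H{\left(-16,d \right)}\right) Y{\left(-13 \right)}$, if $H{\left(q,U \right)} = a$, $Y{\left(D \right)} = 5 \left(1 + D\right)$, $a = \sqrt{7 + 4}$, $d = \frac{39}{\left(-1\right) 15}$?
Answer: $60360 - 60 \sqrt{11} \approx 60161.0$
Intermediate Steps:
$d = - \frac{13}{5}$ ($d = \frac{39}{-15} = 39 \left(- \frac{1}{15}\right) = - \frac{13}{5} \approx -2.6$)
$a = \sqrt{11} \approx 3.3166$
$Y{\left(D \right)} = 5 + 5 D$
$H{\left(q,U \right)} = \sqrt{11}$
$\left(-1006 + H{\left(-16,d \right)}\right) Y{\left(-13 \right)} = \left(-1006 + \sqrt{11}\right) \left(5 + 5 \left(-13\right)\right) = \left(-1006 + \sqrt{11}\right) \left(5 - 65\right) = \left(-1006 + \sqrt{11}\right) \left(-60\right) = 60360 - 60 \sqrt{11}$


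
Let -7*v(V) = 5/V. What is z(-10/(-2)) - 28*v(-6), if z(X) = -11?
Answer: -43/3 ≈ -14.333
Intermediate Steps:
v(V) = -5/(7*V)
z(-10/(-2)) - 28*v(-6) = -11 - (-20)/(-6) = -11 - (-20)*(-1)/6 = -11 - 28*5/42 = -11 - 10/3 = -43/3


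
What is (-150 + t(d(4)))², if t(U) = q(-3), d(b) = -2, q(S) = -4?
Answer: 23716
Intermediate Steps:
t(U) = -4
(-150 + t(d(4)))² = (-150 - 4)² = (-154)² = 23716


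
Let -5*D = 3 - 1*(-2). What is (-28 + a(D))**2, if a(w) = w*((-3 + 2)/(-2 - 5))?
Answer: 38809/49 ≈ 792.02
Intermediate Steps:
D = -1 (D = -(3 - 1*(-2))/5 = -(3 + 2)/5 = -1/5*5 = -1)
a(w) = w/7 (a(w) = w*(-1/(-7)) = w*(-1*(-1/7)) = w*(1/7) = w/7)
(-28 + a(D))**2 = (-28 + (1/7)*(-1))**2 = (-28 - 1/7)**2 = (-197/7)**2 = 38809/49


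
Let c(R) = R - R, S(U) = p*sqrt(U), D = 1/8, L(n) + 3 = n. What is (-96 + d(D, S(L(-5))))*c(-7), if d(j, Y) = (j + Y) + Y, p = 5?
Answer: 0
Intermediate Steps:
L(n) = -3 + n
D = 1/8 ≈ 0.12500
S(U) = 5*sqrt(U)
d(j, Y) = j + 2*Y (d(j, Y) = (Y + j) + Y = j + 2*Y)
c(R) = 0
(-96 + d(D, S(L(-5))))*c(-7) = (-96 + (1/8 + 2*(5*sqrt(-3 - 5))))*0 = (-96 + (1/8 + 2*(5*sqrt(-8))))*0 = (-96 + (1/8 + 2*(5*(2*I*sqrt(2)))))*0 = (-96 + (1/8 + 2*(10*I*sqrt(2))))*0 = (-96 + (1/8 + 20*I*sqrt(2)))*0 = (-767/8 + 20*I*sqrt(2))*0 = 0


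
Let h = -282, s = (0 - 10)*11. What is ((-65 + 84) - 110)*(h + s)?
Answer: 35672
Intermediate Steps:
s = -110 (s = -10*11 = -110)
((-65 + 84) - 110)*(h + s) = ((-65 + 84) - 110)*(-282 - 110) = (19 - 110)*(-392) = -91*(-392) = 35672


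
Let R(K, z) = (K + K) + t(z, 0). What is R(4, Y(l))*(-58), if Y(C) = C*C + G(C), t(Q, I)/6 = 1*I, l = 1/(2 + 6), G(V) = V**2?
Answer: -464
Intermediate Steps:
l = 1/8 ≈ 0.12500
t(Q, I) = 6*I (t(Q, I) = 6*(1*I) = 6*I)
Y(C) = 2*C**2 (Y(C) = C*C + C**2 = C**2 + C**2 = 2*C**2)
R(K, z) = 2*K (R(K, z) = (K + K) + 6*0 = 2*K + 0 = 2*K)
R(4, Y(l))*(-58) = (2*4)*(-58) = 8*(-58) = -464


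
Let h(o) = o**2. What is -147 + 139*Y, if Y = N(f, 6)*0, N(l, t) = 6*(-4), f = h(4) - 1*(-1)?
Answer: -147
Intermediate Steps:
f = 17 (f = 4**2 - 1*(-1) = 16 + 1 = 17)
N(l, t) = -24
Y = 0 (Y = -24*0 = 0)
-147 + 139*Y = -147 + 139*0 = -147 + 0 = -147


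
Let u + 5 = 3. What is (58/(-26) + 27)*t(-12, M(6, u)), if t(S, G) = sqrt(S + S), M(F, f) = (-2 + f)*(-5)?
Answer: 644*I*sqrt(6)/13 ≈ 121.34*I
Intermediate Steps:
u = -2 (u = -5 + 3 = -2)
M(F, f) = 10 - 5*f
t(S, G) = sqrt(2)*sqrt(S) (t(S, G) = sqrt(2*S) = sqrt(2)*sqrt(S))
(58/(-26) + 27)*t(-12, M(6, u)) = (58/(-26) + 27)*(sqrt(2)*sqrt(-12)) = (58*(-1/26) + 27)*(sqrt(2)*(2*I*sqrt(3))) = (-29/13 + 27)*(2*I*sqrt(6)) = 322*(2*I*sqrt(6))/13 = 644*I*sqrt(6)/13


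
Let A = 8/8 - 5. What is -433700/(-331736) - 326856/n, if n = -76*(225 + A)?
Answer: 7232145451/348239866 ≈ 20.768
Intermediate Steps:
A = -4 (A = (1/8)*8 - 5 = 1 - 5 = -4)
n = -16796 (n = -76*(225 - 4) = -76*221 = -16796)
-433700/(-331736) - 326856/n = -433700/(-331736) - 326856/(-16796) = -433700*(-1/331736) - 326856*(-1/16796) = 108425/82934 + 81714/4199 = 7232145451/348239866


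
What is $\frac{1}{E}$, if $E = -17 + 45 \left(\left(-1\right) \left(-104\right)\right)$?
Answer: $\frac{1}{4663} \approx 0.00021445$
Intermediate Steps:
$E = 4663$ ($E = -17 + 45 \cdot 104 = -17 + 4680 = 4663$)
$\frac{1}{E} = \frac{1}{4663}$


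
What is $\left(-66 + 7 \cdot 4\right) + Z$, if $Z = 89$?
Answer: $51$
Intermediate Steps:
$\left(-66 + 7 \cdot 4\right) + Z = \left(-66 + 7 \cdot 4\right) + 89 = \left(-66 + 28\right) + 89 = -38 + 89 = 51$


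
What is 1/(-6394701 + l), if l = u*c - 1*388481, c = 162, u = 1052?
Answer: -1/6612758 ≈ -1.5122e-7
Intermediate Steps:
l = -218057 (l = 1052*162 - 1*388481 = 170424 - 388481 = -218057)
1/(-6394701 + l) = 1/(-6394701 - 218057) = 1/(-6612758) = -1/6612758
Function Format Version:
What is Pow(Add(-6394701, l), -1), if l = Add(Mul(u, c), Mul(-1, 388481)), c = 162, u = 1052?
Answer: Rational(-1, 6612758) ≈ -1.5122e-7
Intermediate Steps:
l = -218057 (l = Add(Mul(1052, 162), Mul(-1, 388481)) = Add(170424, -388481) = -218057)
Pow(Add(-6394701, l), -1) = Pow(Add(-6394701, -218057), -1) = Pow(-6612758, -1) = Rational(-1, 6612758)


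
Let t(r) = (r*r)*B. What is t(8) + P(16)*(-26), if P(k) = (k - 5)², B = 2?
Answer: -3018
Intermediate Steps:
P(k) = (-5 + k)²
t(r) = 2*r² (t(r) = (r*r)*2 = r²*2 = 2*r²)
t(8) + P(16)*(-26) = 2*8² + (-5 + 16)²*(-26) = 2*64 + 11²*(-26) = 128 + 121*(-26) = 128 - 3146 = -3018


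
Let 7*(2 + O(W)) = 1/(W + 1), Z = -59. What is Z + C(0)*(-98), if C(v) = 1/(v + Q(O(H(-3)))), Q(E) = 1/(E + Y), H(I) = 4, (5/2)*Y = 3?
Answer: 83/5 ≈ 16.600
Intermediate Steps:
Y = 6/5 (Y = (⅖)*3 = 6/5 ≈ 1.2000)
O(W) = -2 + 1/(7*(1 + W)) (O(W) = -2 + 1/(7*(W + 1)) = -2 + 1/(7*(1 + W)))
Q(E) = 1/(6/5 + E) (Q(E) = 1/(E + 6/5) = 1/(6/5 + E))
C(v) = 1/(-35/27 + v) (C(v) = 1/(v + 5/(6 + 5*((-13 - 14*4)/(7*(1 + 4))))) = 1/(v + 5/(6 + 5*((⅐)*(-13 - 56)/5))) = 1/(v + 5/(6 + 5*((⅐)*(⅕)*(-69)))) = 1/(v + 5/(6 + 5*(-69/35))) = 1/(v + 5/(6 - 69/7)) = 1/(v + 5/(-27/7)) = 1/(v + 5*(-7/27)) = 1/(v - 35/27) = 1/(-35/27 + v))
Z + C(0)*(-98) = -59 + (27/(-35 + 27*0))*(-98) = -59 + (27/(-35 + 0))*(-98) = -59 + (27/(-35))*(-98) = -59 + (27*(-1/35))*(-98) = -59 - 27/35*(-98) = -59 + 378/5 = 83/5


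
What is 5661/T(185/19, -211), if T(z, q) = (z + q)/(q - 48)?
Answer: 27857781/3824 ≈ 7285.0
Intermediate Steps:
T(z, q) = (q + z)/(-48 + q)
5661/T(185/19, -211) = 5661/(((-211 + 185/19)/(-48 - 211))) = 5661/(((-211 + 185*(1/19))/(-259))) = 5661/((-(-211 + 185/19)/259)) = 5661/((-1/259*(-3824/19))) = 5661/(3824/4921) = 5661*(4921/3824) = 27857781/3824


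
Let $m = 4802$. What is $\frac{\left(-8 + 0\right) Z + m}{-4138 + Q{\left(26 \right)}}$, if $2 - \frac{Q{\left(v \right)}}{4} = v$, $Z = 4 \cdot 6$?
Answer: $- \frac{2305}{2117} \approx -1.0888$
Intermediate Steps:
$Z = 24$
$Q{\left(v \right)} = 8 - 4 v$
$\frac{\left(-8 + 0\right) Z + m}{-4138 + Q{\left(26 \right)}} = \frac{\left(-8 + 0\right) 24 + 4802}{-4138 + \left(8 - 104\right)} = \frac{\left(-8\right) 24 + 4802}{-4138 + \left(8 - 104\right)} = \frac{-192 + 4802}{-4138 - 96} = \frac{4610}{-4234} = 4610 \left(- \frac{1}{4234}\right) = - \frac{2305}{2117}$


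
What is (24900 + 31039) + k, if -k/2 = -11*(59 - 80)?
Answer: 55477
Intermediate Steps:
k = -462 (k = -(-22)*(59 - 80) = -(-22)*(-21) = -2*231 = -462)
(24900 + 31039) + k = (24900 + 31039) - 462 = 55939 - 462 = 55477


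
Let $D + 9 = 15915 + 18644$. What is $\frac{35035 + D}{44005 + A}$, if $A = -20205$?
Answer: $\frac{13917}{4760} \approx 2.9237$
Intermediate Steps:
$D = 34550$ ($D = -9 + \left(15915 + 18644\right) = -9 + 34559 = 34550$)
$\frac{35035 + D}{44005 + A} = \frac{35035 + 34550}{44005 - 20205} = \frac{69585}{23800} = 69585 \cdot \frac{1}{23800} = \frac{13917}{4760}$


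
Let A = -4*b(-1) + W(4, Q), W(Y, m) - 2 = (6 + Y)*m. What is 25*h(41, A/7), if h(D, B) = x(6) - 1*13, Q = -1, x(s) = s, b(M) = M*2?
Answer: -175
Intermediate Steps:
b(M) = 2*M
W(Y, m) = 2 + m*(6 + Y) (W(Y, m) = 2 + (6 + Y)*m = 2 + m*(6 + Y))
A = 0 (A = -8*(-1) + (2 + 6*(-1) + 4*(-1)) = -4*(-2) + (2 - 6 - 4) = 8 - 8 = 0)
h(D, B) = -7 (h(D, B) = 6 - 1*13 = 6 - 13 = -7)
25*h(41, A/7) = 25*(-7) = -175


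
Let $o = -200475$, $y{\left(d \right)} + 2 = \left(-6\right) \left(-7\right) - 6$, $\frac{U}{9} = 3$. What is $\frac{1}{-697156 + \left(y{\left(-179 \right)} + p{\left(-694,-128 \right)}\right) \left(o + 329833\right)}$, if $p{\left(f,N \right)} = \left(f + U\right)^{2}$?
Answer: $\frac{1}{57553652278} \approx 1.7375 \cdot 10^{-11}$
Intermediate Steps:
$U = 27$ ($U = 9 \cdot 3 = 27$)
$p{\left(f,N \right)} = \left(27 + f\right)^{2}$ ($p{\left(f,N \right)} = \left(f + 27\right)^{2} = \left(27 + f\right)^{2}$)
$y{\left(d \right)} = 34$ ($y{\left(d \right)} = -2 - -36 = -2 + \left(42 - 6\right) = -2 + 36 = 34$)
$\frac{1}{-697156 + \left(y{\left(-179 \right)} + p{\left(-694,-128 \right)}\right) \left(o + 329833\right)} = \frac{1}{-697156 + \left(34 + \left(27 - 694\right)^{2}\right) \left(-200475 + 329833\right)} = \frac{1}{-697156 + \left(34 + \left(-667\right)^{2}\right) 129358} = \frac{1}{-697156 + \left(34 + 444889\right) 129358} = \frac{1}{-697156 + 444923 \cdot 129358} = \frac{1}{-697156 + 57554349434} = \frac{1}{57553652278}$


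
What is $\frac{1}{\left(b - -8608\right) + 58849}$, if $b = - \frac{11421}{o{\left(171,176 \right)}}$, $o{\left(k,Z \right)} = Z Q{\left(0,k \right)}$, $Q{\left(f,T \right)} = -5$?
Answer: $\frac{880}{59373581} \approx 1.4821 \cdot 10^{-5}$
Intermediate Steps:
$o{\left(k,Z \right)} = - 5 Z$ ($o{\left(k,Z \right)} = Z \left(-5\right) = - 5 Z$)
$b = \frac{11421}{880}$ ($b = - \frac{11421}{\left(-5\right) 176} = - \frac{11421}{-880} = \left(-11421\right) \left(- \frac{1}{880}\right) = \frac{11421}{880} \approx 12.978$)
$\frac{1}{\left(b - -8608\right) + 58849} = \frac{1}{\left(\frac{11421}{880} - -8608\right) + 58849} = \frac{1}{\left(\frac{11421}{880} + 8608\right) + 58849} = \frac{1}{\frac{7586461}{880} + 58849} = \frac{1}{\frac{59373581}{880}} = \frac{880}{59373581}$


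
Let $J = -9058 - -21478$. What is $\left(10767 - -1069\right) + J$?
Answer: $24256$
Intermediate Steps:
$J = 12420$ ($J = -9058 + 21478 = 12420$)
$\left(10767 - -1069\right) + J = \left(10767 - -1069\right) + 12420 = \left(10767 + 1069\right) + 12420 = 11836 + 12420 = 24256$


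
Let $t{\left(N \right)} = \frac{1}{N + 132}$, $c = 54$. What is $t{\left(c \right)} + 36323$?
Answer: $\frac{6756079}{186} \approx 36323.0$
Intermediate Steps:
$t{\left(N \right)} = \frac{1}{132 + N}$
$t{\left(c \right)} + 36323 = \frac{1}{132 + 54} + 36323 = \frac{1}{186} + 36323 = \frac{6756079}{186}$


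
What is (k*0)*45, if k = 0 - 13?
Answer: 0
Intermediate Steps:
k = -13
(k*0)*45 = -13*0*45 = 0*45 = 0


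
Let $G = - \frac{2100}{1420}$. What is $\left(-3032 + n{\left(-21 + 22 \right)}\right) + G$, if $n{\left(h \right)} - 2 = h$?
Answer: $- \frac{215164}{71} \approx -3030.5$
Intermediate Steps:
$G = - \frac{105}{71}$ ($G = \left(-2100\right) \frac{1}{1420} = - \frac{105}{71} \approx -1.4789$)
$n{\left(h \right)} = 2 + h$
$\left(-3032 + n{\left(-21 + 22 \right)}\right) + G = \left(-3032 + \left(2 + \left(-21 + 22\right)\right)\right) - \frac{105}{71} = \left(-3032 + \left(2 + 1\right)\right) - \frac{105}{71} = \left(-3032 + 3\right) - \frac{105}{71} = -3029 - \frac{105}{71} = - \frac{215164}{71}$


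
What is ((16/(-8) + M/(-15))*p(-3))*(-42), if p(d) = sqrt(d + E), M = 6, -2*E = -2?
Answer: 504*I*sqrt(2)/5 ≈ 142.55*I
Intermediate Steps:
E = 1 (E = -1/2*(-2) = 1)
p(d) = sqrt(1 + d) (p(d) = sqrt(d + 1) = sqrt(1 + d))
((16/(-8) + M/(-15))*p(-3))*(-42) = ((16/(-8) + 6/(-15))*sqrt(1 - 3))*(-42) = ((16*(-1/8) + 6*(-1/15))*sqrt(-2))*(-42) = ((-2 - 2/5)*(I*sqrt(2)))*(-42) = -12*I*sqrt(2)/5*(-42) = 504*I*sqrt(2)/5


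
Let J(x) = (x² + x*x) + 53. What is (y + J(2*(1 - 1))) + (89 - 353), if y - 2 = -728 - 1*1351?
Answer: -2288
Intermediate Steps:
y = -2077 (y = 2 + (-728 - 1*1351) = 2 + (-728 - 1351) = 2 - 2079 = -2077)
J(x) = 53 + 2*x² (J(x) = (x² + x²) + 53 = 2*x² + 53 = 53 + 2*x²)
(y + J(2*(1 - 1))) + (89 - 353) = (-2077 + (53 + 2*(2*(1 - 1))²)) + (89 - 353) = (-2077 + (53 + 2*(2*0)²)) - 264 = (-2077 + (53 + 2*0²)) - 264 = (-2077 + (53 + 2*0)) - 264 = (-2077 + (53 + 0)) - 264 = (-2077 + 53) - 264 = -2024 - 264 = -2288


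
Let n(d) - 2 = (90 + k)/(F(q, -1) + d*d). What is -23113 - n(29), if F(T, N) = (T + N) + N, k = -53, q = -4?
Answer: -19301062/835 ≈ -23115.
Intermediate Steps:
F(T, N) = T + 2*N (F(T, N) = (N + T) + N = T + 2*N)
n(d) = 2 + 37/(-6 + d²) (n(d) = 2 + (90 - 53)/((-4 + 2*(-1)) + d*d) = 2 + 37/((-4 - 2) + d²) = 2 + 37/(-6 + d²))
-23113 - n(29) = -23113 - (25 + 2*29²)/(-6 + 29²) = -23113 - (25 + 2*841)/(-6 + 841) = -23113 - (25 + 1682)/835 = -23113 - 1707/835 = -19301062/835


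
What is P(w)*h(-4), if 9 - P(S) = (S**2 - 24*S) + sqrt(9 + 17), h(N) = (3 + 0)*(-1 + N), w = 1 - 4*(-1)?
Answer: -1560 + 15*sqrt(26) ≈ -1483.5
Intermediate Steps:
w = 5 (w = 1 + 4 = 5)
h(N) = -3 + 3*N (h(N) = 3*(-1 + N) = -3 + 3*N)
P(S) = 9 - sqrt(26) - S**2 + 24*S (P(S) = 9 - ((S**2 - 24*S) + sqrt(9 + 17)) = 9 - ((S**2 - 24*S) + sqrt(26)) = 9 - (sqrt(26) + S**2 - 24*S) = 9 + (-sqrt(26) - S**2 + 24*S) = 9 - sqrt(26) - S**2 + 24*S)
P(w)*h(-4) = (9 - sqrt(26) - 1*5**2 + 24*5)*(-3 + 3*(-4)) = (9 - sqrt(26) - 1*25 + 120)*(-3 - 12) = (9 - sqrt(26) - 25 + 120)*(-15) = (104 - sqrt(26))*(-15) = -1560 + 15*sqrt(26)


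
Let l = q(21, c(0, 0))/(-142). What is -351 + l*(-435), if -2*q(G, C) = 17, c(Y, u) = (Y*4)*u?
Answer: -107079/284 ≈ -377.04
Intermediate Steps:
c(Y, u) = 4*Y*u (c(Y, u) = (4*Y)*u = 4*Y*u)
q(G, C) = -17/2 (q(G, C) = -1/2*17 = -17/2)
l = 17/284 (l = -17/2/(-142) = -17/2*(-1/142) = 17/284 ≈ 0.059859)
-351 + l*(-435) = -351 + (17/284)*(-435) = -351 - 7395/284 = -107079/284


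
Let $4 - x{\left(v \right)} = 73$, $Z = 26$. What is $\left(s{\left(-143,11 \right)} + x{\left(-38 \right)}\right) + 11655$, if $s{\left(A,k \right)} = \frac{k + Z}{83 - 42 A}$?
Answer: $\frac{70547191}{6089} \approx 11586.0$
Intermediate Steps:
$x{\left(v \right)} = -69$ ($x{\left(v \right)} = 4 - 73 = -69$)
$s{\left(A,k \right)} = \frac{26 + k}{83 - 42 A}$ ($s{\left(A,k \right)} = \frac{k + 26}{83 - 42 A} = \frac{26 + k}{83 - 42 A}$)
$\left(s{\left(-143,11 \right)} + x{\left(-38 \right)}\right) + 11655 = \left(\frac{-26 - 11}{-83 + 42 \left(-143\right)} - 69\right) + 11655 = \left(\frac{-26 - 11}{-83 - 6006} - 69\right) + 11655 = \left(\frac{1}{-6089} \left(-37\right) - 69\right) + 11655 = \left(\left(- \frac{1}{6089}\right) \left(-37\right) - 69\right) + 11655 = \left(\frac{37}{6089} - 69\right) + 11655 = - \frac{420104}{6089} + 11655 = \frac{70547191}{6089}$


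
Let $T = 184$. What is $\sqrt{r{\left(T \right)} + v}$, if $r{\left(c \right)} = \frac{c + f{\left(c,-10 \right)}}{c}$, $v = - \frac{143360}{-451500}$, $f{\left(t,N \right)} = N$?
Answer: $\frac{\sqrt{1111981161}}{29670} \approx 1.1239$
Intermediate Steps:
$v = \frac{1024}{3225}$ ($v = \left(-143360\right) \left(- \frac{1}{451500}\right) = \frac{1024}{3225} \approx 0.31752$)
$r{\left(c \right)} = \frac{-10 + c}{c}$ ($r{\left(c \right)} = \frac{c - 10}{c} = \frac{-10 + c}{c}$)
$\sqrt{r{\left(T \right)} + v} = \sqrt{\frac{-10 + 184}{184} + \frac{1024}{3225}} = \sqrt{\frac{1}{184} \cdot 174 + \frac{1024}{3225}} = \sqrt{\frac{87}{92} + \frac{1024}{3225}} = \sqrt{\frac{374783}{296700}} = \frac{\sqrt{1111981161}}{29670}$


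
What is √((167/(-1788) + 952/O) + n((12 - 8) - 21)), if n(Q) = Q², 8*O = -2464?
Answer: √27640536891/9834 ≈ 16.906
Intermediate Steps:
O = -308 (O = (⅛)*(-2464) = -308)
√((167/(-1788) + 952/O) + n((12 - 8) - 21)) = √((167/(-1788) + 952/(-308)) + ((12 - 8) - 21)²) = √((167*(-1/1788) + 952*(-1/308)) + (4 - 21)²) = √((-167/1788 - 34/11) + (-17)²) = √(-62629/19668 + 289) = √(5621423/19668) = √27640536891/9834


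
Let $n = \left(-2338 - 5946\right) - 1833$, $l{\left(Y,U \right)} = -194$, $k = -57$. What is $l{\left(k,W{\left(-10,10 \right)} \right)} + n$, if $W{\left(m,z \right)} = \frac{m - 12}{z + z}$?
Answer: $-10311$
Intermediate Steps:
$W{\left(m,z \right)} = \frac{-12 + m}{2 z}$
$n = -10117$ ($n = -8284 - 1833 = -10117$)
$l{\left(k,W{\left(-10,10 \right)} \right)} + n = -194 - 10117 = -10311$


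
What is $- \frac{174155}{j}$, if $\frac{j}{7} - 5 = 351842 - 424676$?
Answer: $\frac{174155}{509803} \approx 0.34161$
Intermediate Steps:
$j = -509803$ ($j = 35 + 7 \left(351842 - 424676\right) = 35 + 7 \left(-72834\right) = 35 - 509838 = -509803$)
$- \frac{174155}{j} = - \frac{174155}{-509803} = \left(-174155\right) \left(- \frac{1}{509803}\right) = \frac{174155}{509803}$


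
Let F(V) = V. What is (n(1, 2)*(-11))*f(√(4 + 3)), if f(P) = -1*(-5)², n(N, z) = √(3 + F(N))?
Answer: 550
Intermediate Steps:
n(N, z) = √(3 + N)
f(P) = -25 (f(P) = -1*25 = -25)
(n(1, 2)*(-11))*f(√(4 + 3)) = (√(3 + 1)*(-11))*(-25) = (√4*(-11))*(-25) = (2*(-11))*(-25) = -22*(-25) = 550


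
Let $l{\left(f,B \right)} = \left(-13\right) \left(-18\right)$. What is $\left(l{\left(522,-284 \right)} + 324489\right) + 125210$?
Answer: $449933$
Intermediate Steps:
$l{\left(f,B \right)} = 234$
$\left(l{\left(522,-284 \right)} + 324489\right) + 125210 = \left(234 + 324489\right) + 125210 = 324723 + 125210 = 449933$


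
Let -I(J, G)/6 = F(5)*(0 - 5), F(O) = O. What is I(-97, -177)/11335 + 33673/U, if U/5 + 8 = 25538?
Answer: 80166191/289382550 ≈ 0.27702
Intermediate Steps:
U = 127650 (U = -40 + 5*25538 = -40 + 127690 = 127650)
I(J, G) = 150 (I(J, G) = -30*(0 - 5) = -30*(-5) = -6*(-25) = 150)
I(-97, -177)/11335 + 33673/U = 150/11335 + 33673/127650 = 150*(1/11335) + 33673*(1/127650) = 30/2267 + 33673/127650 = 80166191/289382550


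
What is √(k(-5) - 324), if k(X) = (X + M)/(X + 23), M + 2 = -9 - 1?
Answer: I*√11698/6 ≈ 18.026*I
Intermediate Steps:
M = -12 (M = -2 + (-9 - 1) = -2 - 10 = -12)
k(X) = (-12 + X)/(23 + X) (k(X) = (X - 12)/(X + 23) = (-12 + X)/(23 + X))
√(k(-5) - 324) = √((-12 - 5)/(23 - 5) - 324) = √(-17/18 - 324) = √(-5849/18) = I*√11698/6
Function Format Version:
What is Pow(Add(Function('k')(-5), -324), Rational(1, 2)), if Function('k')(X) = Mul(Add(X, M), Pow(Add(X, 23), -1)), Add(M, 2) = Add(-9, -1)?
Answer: Mul(Rational(1, 6), I, Pow(11698, Rational(1, 2))) ≈ Mul(18.026, I)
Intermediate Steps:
M = -12 (M = Add(-2, Add(-9, -1)) = Add(-2, -10) = -12)
Function('k')(X) = Mul(Pow(Add(23, X), -1), Add(-12, X)) (Function('k')(X) = Mul(Add(X, -12), Pow(Add(X, 23), -1)) = Mul(Add(-12, X), Pow(Add(23, X), -1)) = Mul(Pow(Add(23, X), -1), Add(-12, X)))
Pow(Add(Function('k')(-5), -324), Rational(1, 2)) = Pow(Add(Mul(Pow(Add(23, -5), -1), Add(-12, -5)), -324), Rational(1, 2)) = Pow(Add(Mul(Pow(18, -1), -17), -324), Rational(1, 2)) = Pow(Add(Mul(Rational(1, 18), -17), -324), Rational(1, 2)) = Pow(Add(Rational(-17, 18), -324), Rational(1, 2)) = Pow(Rational(-5849, 18), Rational(1, 2)) = Mul(Rational(1, 6), I, Pow(11698, Rational(1, 2)))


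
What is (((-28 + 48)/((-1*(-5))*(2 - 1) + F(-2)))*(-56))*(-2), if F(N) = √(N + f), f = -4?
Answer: 11200/31 - 2240*I*√6/31 ≈ 361.29 - 177.0*I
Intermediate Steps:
F(N) = √(-4 + N) (F(N) = √(N - 4) = √(-4 + N))
(((-28 + 48)/((-1*(-5))*(2 - 1) + F(-2)))*(-56))*(-2) = (((-28 + 48)/((-1*(-5))*(2 - 1) + √(-4 - 2)))*(-56))*(-2) = ((20/(5*1 + √(-6)))*(-56))*(-2) = ((20/(5 + I*√6))*(-56))*(-2) = -1120/(5 + I*√6)*(-2) = 2240/(5 + I*√6)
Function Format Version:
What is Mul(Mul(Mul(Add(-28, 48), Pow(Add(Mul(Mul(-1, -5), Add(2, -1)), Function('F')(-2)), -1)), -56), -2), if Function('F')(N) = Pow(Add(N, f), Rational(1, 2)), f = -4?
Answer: Add(Rational(11200, 31), Mul(Rational(-2240, 31), I, Pow(6, Rational(1, 2)))) ≈ Add(361.29, Mul(-177.00, I))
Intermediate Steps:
Function('F')(N) = Pow(Add(-4, N), Rational(1, 2)) (Function('F')(N) = Pow(Add(N, -4), Rational(1, 2)) = Pow(Add(-4, N), Rational(1, 2)))
Mul(Mul(Mul(Add(-28, 48), Pow(Add(Mul(Mul(-1, -5), Add(2, -1)), Function('F')(-2)), -1)), -56), -2) = Mul(Mul(Mul(Add(-28, 48), Pow(Add(Mul(Mul(-1, -5), Add(2, -1)), Pow(Add(-4, -2), Rational(1, 2))), -1)), -56), -2) = Mul(Mul(Mul(20, Pow(Add(Mul(5, 1), Pow(-6, Rational(1, 2))), -1)), -56), -2) = Mul(Mul(Mul(20, Pow(Add(5, Mul(I, Pow(6, Rational(1, 2)))), -1)), -56), -2) = Mul(Mul(-1120, Pow(Add(5, Mul(I, Pow(6, Rational(1, 2)))), -1)), -2) = Mul(2240, Pow(Add(5, Mul(I, Pow(6, Rational(1, 2)))), -1))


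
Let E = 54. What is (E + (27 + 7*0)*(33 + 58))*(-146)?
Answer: -366606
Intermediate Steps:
(E + (27 + 7*0)*(33 + 58))*(-146) = (54 + (27 + 7*0)*(33 + 58))*(-146) = (54 + (27 + 0)*91)*(-146) = (54 + 27*91)*(-146) = (54 + 2457)*(-146) = 2511*(-146) = -366606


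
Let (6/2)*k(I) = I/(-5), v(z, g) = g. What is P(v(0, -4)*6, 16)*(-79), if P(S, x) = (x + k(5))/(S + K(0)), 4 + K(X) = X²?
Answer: 3713/84 ≈ 44.202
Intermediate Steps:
k(I) = -I/15 (k(I) = (I/(-5))/3 = (I*(-⅕))/3 = (-I/5)/3 = -I/15)
K(X) = -4 + X²
P(S, x) = (-⅓ + x)/(-4 + S) (P(S, x) = (x - 1/15*5)/(S + (-4 + 0²)) = (x - ⅓)/(S + (-4 + 0)) = (-⅓ + x)/(S - 4) = (-⅓ + x)/(-4 + S))
P(v(0, -4)*6, 16)*(-79) = ((⅓ - 1*16)/(4 - (-4)*6))*(-79) = ((⅓ - 16)/(4 - 1*(-24)))*(-79) = (-47/3/(4 + 24))*(-79) = (-47/3/28)*(-79) = ((1/28)*(-47/3))*(-79) = -47/84*(-79) = 3713/84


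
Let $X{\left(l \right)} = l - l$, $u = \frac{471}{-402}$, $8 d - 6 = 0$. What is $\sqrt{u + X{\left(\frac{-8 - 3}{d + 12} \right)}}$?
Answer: $\frac{i \sqrt{21038}}{134} \approx 1.0824 i$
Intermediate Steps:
$d = \frac{3}{4}$ ($d = \frac{3}{4} + \frac{1}{8} \cdot 0 = \frac{3}{4} + 0 = \frac{3}{4} \approx 0.75$)
$u = - \frac{157}{134}$ ($u = 471 \left(- \frac{1}{402}\right) = - \frac{157}{134} \approx -1.1716$)
$X{\left(l \right)} = 0$
$\sqrt{u + X{\left(\frac{-8 - 3}{d + 12} \right)}} = \sqrt{- \frac{157}{134} + 0} = \sqrt{- \frac{157}{134}} = \frac{i \sqrt{21038}}{134}$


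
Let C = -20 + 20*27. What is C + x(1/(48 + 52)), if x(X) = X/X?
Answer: 521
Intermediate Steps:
x(X) = 1
C = 520 (C = -20 + 540 = 520)
C + x(1/(48 + 52)) = 520 + 1 = 521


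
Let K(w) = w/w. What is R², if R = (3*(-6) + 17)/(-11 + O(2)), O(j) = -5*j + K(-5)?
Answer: 1/400 ≈ 0.0025000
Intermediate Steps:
K(w) = 1
O(j) = 1 - 5*j (O(j) = -5*j + 1 = 1 - 5*j)
R = 1/20 (R = (3*(-6) + 17)/(-11 + (1 - 5*2)) = (-18 + 17)/(-11 + (1 - 10)) = -1/(-11 - 9) = -1/(-20) = -1*(-1/20) = 1/20 ≈ 0.050000)
R² = (1/20)² = 1/400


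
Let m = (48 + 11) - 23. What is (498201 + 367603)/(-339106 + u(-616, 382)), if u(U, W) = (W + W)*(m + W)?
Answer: -432902/9877 ≈ -43.829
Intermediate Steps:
m = 36 (m = 59 - 23 = 36)
u(U, W) = 2*W*(36 + W) (u(U, W) = (W + W)*(36 + W) = (2*W)*(36 + W) = 2*W*(36 + W))
(498201 + 367603)/(-339106 + u(-616, 382)) = (498201 + 367603)/(-339106 + 2*382*(36 + 382)) = 865804/(-339106 + 2*382*418) = 865804/(-339106 + 319352) = 865804/(-19754) = 865804*(-1/19754) = -432902/9877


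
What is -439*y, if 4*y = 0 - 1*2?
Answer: 439/2 ≈ 219.50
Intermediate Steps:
y = -1/2 (y = (0 - 1*2)/4 = (0 - 2)/4 = (1/4)*(-2) = -1/2 ≈ -0.50000)
-439*y = -439*(-1/2) = 439/2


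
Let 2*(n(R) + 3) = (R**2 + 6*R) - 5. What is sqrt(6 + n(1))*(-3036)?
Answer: -6072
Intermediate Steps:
n(R) = -11/2 + R**2/2 + 3*R (n(R) = -3 + ((R**2 + 6*R) - 5)/2 = -3 + (-5 + R**2 + 6*R)/2 = -3 + (-5/2 + R**2/2 + 3*R) = -11/2 + R**2/2 + 3*R)
sqrt(6 + n(1))*(-3036) = sqrt(6 + (-11/2 + (1/2)*1**2 + 3*1))*(-3036) = sqrt(6 + (-11/2 + (1/2)*1 + 3))*(-3036) = sqrt(6 + (-11/2 + 1/2 + 3))*(-3036) = sqrt(6 - 2)*(-3036) = sqrt(4)*(-3036) = 2*(-3036) = -6072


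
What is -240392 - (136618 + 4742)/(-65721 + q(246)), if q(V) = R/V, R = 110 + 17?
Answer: -3886440143128/16167239 ≈ -2.4039e+5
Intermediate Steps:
R = 127
q(V) = 127/V
-240392 - (136618 + 4742)/(-65721 + q(246)) = -240392 - (136618 + 4742)/(-65721 + 127/246) = -240392 - 141360/(-65721 + 127*(1/246)) = -240392 - 141360/(-65721 + 127/246) = -240392 - 141360/(-16167239/246) = -240392 - 141360*(-246)/16167239 = -240392 - 1*(-34774560/16167239) = -240392 + 34774560/16167239 = -3886440143128/16167239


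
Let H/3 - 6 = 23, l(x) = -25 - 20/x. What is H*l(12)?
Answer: -2320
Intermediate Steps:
H = 87 (H = 18 + 3*23 = 18 + 69 = 87)
H*l(12) = 87*(-25 - 20/12) = 87*(-25 - 20*1/12) = 87*(-25 - 5/3) = 87*(-80/3) = -2320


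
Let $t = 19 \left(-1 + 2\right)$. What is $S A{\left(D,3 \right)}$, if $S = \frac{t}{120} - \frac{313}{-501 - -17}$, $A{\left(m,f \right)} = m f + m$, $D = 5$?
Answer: $\frac{11689}{726} \approx 16.101$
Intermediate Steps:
$t = 19$ ($t = 19 \cdot 1 = 19$)
$A{\left(m,f \right)} = m + f m$ ($A{\left(m,f \right)} = f m + m = m + f m$)
$S = \frac{11689}{14520}$ ($S = \frac{19}{120} - \frac{313}{-501 - -17} = 19 \cdot \frac{1}{120} - \frac{313}{-501 + 17} = \frac{19}{120} - \frac{313}{-484} = \frac{19}{120} - - \frac{313}{484} = \frac{19}{120} + \frac{313}{484} = \frac{11689}{14520} \approx 0.80503$)
$S A{\left(D,3 \right)} = \frac{11689 \cdot 5 \left(1 + 3\right)}{14520} = \frac{11689 \cdot 5 \cdot 4}{14520} = \frac{11689}{14520} \cdot 20 = \frac{11689}{726}$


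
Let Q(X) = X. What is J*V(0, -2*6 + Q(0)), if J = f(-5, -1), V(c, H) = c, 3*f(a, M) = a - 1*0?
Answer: 0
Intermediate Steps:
f(a, M) = a/3 (f(a, M) = (a - 1*0)/3 = (a + 0)/3 = a/3)
J = -5/3 (J = (1/3)*(-5) = -5/3 ≈ -1.6667)
J*V(0, -2*6 + Q(0)) = -5/3*0 = 0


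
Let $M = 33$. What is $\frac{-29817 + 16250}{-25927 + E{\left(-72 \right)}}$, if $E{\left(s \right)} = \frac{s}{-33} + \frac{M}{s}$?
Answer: $\frac{3581688}{6844273} \approx 0.52331$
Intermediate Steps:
$E{\left(s \right)} = \frac{33}{s} - \frac{s}{33}$ ($E{\left(s \right)} = \frac{s}{-33} + \frac{33}{s} = s \left(- \frac{1}{33}\right) + \frac{33}{s} = - \frac{s}{33} + \frac{33}{s} = \frac{33}{s} - \frac{s}{33}$)
$\frac{-29817 + 16250}{-25927 + E{\left(-72 \right)}} = \frac{-29817 + 16250}{-25927 + \left(\frac{33}{-72} - - \frac{24}{11}\right)} = - \frac{13567}{-25927 + \left(33 \left(- \frac{1}{72}\right) + \frac{24}{11}\right)} = - \frac{13567}{-25927 + \left(- \frac{11}{24} + \frac{24}{11}\right)} = - \frac{13567}{-25927 + \frac{455}{264}} = - \frac{13567}{- \frac{6844273}{264}} = \left(-13567\right) \left(- \frac{264}{6844273}\right) = \frac{3581688}{6844273}$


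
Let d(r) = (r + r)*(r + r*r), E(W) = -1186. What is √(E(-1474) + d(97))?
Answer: √1842978 ≈ 1357.6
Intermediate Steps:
d(r) = 2*r*(r + r²) (d(r) = (2*r)*(r + r²) = 2*r*(r + r²))
√(E(-1474) + d(97)) = √(-1186 + 2*97²*(1 + 97)) = √(-1186 + 2*9409*98) = √(-1186 + 1844164) = √1842978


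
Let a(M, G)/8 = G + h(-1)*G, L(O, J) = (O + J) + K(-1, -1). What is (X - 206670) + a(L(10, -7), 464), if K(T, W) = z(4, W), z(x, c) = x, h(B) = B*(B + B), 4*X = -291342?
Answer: -536739/2 ≈ -2.6837e+5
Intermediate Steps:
X = -145671/2 (X = (¼)*(-291342) = -145671/2 ≈ -72836.)
h(B) = 2*B² (h(B) = B*(2*B) = 2*B²)
K(T, W) = 4
L(O, J) = 4 + J + O (L(O, J) = (O + J) + 4 = (J + O) + 4 = 4 + J + O)
a(M, G) = 24*G (a(M, G) = 8*(G + (2*(-1)²)*G) = 8*(G + (2*1)*G) = 8*(G + 2*G) = 8*(3*G) = 24*G)
(X - 206670) + a(L(10, -7), 464) = (-145671/2 - 206670) + 24*464 = -559011/2 + 11136 = -536739/2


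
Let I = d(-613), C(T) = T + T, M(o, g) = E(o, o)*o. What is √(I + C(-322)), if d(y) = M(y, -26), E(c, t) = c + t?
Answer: √750894 ≈ 866.54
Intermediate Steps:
M(o, g) = 2*o² (M(o, g) = (o + o)*o = (2*o)*o = 2*o²)
C(T) = 2*T
d(y) = 2*y²
I = 751538 (I = 2*(-613)² = 2*375769 = 751538)
√(I + C(-322)) = √(751538 + 2*(-322)) = √(751538 - 644) = √750894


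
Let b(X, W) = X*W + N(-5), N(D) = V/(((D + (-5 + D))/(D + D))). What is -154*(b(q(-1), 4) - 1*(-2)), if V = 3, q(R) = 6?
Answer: -4312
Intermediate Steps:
N(D) = 6*D/(-5 + 2*D) (N(D) = 3/(((D + (-5 + D))/(D + D))) = 3/(((-5 + 2*D)/((2*D)))) = 3/(((-5 + 2*D)*(1/(2*D)))) = 3/(((-5 + 2*D)/(2*D))) = 3*(2*D/(-5 + 2*D)) = 6*D/(-5 + 2*D))
b(X, W) = 2 + W*X (b(X, W) = X*W + 6*(-5)/(-5 + 2*(-5)) = W*X + 6*(-5)/(-5 - 10) = W*X + 6*(-5)/(-15) = W*X + 6*(-5)*(-1/15) = W*X + 2 = 2 + W*X)
-154*(b(q(-1), 4) - 1*(-2)) = -154*((2 + 4*6) - 1*(-2)) = -154*((2 + 24) + 2) = -154*(26 + 2) = -154*28 = -4312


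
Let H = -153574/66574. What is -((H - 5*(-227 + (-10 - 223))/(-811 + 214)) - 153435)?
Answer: 3049234736404/19872339 ≈ 1.5344e+5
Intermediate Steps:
H = -76787/33287 (H = -153574*1/66574 = -76787/33287 ≈ -2.3068)
-((H - 5*(-227 + (-10 - 223))/(-811 + 214)) - 153435) = -((-76787/33287 - 5*(-227 + (-10 - 223))/(-811 + 214)) - 153435) = -((-76787/33287 - 5*(-227 - 233)/(-597)) - 153435) = -((-76787/33287 - (-2300)*(-1)/597) - 153435) = -((-76787/33287 - 5*460/597) - 153435) = -((-76787/33287 - 2300/597) - 153435) = -(-122401939/19872339 - 153435) = -1*(-3049234736404/19872339) = 3049234736404/19872339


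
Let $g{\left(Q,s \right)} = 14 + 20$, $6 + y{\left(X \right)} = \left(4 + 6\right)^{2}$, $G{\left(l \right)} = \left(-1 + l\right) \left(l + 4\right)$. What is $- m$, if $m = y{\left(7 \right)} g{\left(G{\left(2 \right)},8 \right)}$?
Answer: $-3196$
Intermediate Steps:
$G{\left(l \right)} = \left(-1 + l\right) \left(4 + l\right)$
$y{\left(X \right)} = 94$ ($y{\left(X \right)} = -6 + \left(4 + 6\right)^{2} = -6 + 10^{2} = -6 + 100 = 94$)
$g{\left(Q,s \right)} = 34$
$m = 3196$ ($m = 94 \cdot 34 = 3196$)
$- m = \left(-1\right) 3196 = -3196$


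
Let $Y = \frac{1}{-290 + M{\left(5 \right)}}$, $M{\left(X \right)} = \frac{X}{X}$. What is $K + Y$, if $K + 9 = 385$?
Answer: $\frac{108663}{289} \approx 376.0$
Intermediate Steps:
$K = 376$ ($K = -9 + 385 = 376$)
$M{\left(X \right)} = 1$
$Y = - \frac{1}{289}$ ($Y = \frac{1}{-290 + 1} = \frac{1}{-289} = - \frac{1}{289} \approx -0.0034602$)
$K + Y = 376 - \frac{1}{289} = \frac{108663}{289}$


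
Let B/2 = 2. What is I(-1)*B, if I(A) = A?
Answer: -4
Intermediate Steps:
B = 4 (B = 2*2 = 4)
I(-1)*B = -1*4 = -4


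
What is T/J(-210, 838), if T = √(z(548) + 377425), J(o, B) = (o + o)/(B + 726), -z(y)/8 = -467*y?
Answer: -391*√269417/35 ≈ -5798.6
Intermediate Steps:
z(y) = 3736*y (z(y) = -(-3736)*y = 3736*y)
J(o, B) = 2*o/(726 + B) (J(o, B) = (2*o)/(726 + B) = 2*o/(726 + B))
T = 3*√269417 (T = √(3736*548 + 377425) = √(2047328 + 377425) = √2424753 = 3*√269417 ≈ 1557.2)
T/J(-210, 838) = (3*√269417)/((2*(-210)/(726 + 838))) = (3*√269417)/((2*(-210)/1564)) = (3*√269417)/((2*(-210)*(1/1564))) = (3*√269417)/(-105/391) = (3*√269417)*(-391/105) = -391*√269417/35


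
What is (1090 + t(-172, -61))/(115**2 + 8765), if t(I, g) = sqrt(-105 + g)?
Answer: 109/2199 + I*sqrt(166)/21990 ≈ 0.049568 + 0.00058591*I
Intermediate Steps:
(1090 + t(-172, -61))/(115**2 + 8765) = (1090 + sqrt(-105 - 61))/(115**2 + 8765) = (1090 + sqrt(-166))/(13225 + 8765) = (1090 + I*sqrt(166))/21990 = (1090 + I*sqrt(166))*(1/21990) = 109/2199 + I*sqrt(166)/21990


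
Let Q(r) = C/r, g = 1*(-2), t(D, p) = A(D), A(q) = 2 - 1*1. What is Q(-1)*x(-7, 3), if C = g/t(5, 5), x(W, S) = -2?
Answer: -4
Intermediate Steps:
A(q) = 1 (A(q) = 2 - 1 = 1)
t(D, p) = 1
g = -2
C = -2 (C = -2/1 = -2*1 = -2)
Q(r) = -2/r
Q(-1)*x(-7, 3) = -2/(-1)*(-2) = -2*(-1)*(-2) = 2*(-2) = -4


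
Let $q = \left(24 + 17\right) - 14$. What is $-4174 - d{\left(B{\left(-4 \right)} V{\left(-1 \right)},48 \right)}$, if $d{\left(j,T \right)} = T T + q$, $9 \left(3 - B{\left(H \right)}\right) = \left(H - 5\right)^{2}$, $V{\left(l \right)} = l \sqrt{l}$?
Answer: $-6505$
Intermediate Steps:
$q = 27$ ($q = 41 - 14 = 27$)
$V{\left(l \right)} = l^{\frac{3}{2}}$
$B{\left(H \right)} = 3 - \frac{\left(-5 + H\right)^{2}}{9}$ ($B{\left(H \right)} = 3 - \frac{\left(H - 5\right)^{2}}{9} = 3 - \frac{\left(-5 + H\right)^{2}}{9}$)
$d{\left(j,T \right)} = 27 + T^{2}$ ($d{\left(j,T \right)} = T T + 27 = T^{2} + 27 = 27 + T^{2}$)
$-4174 - d{\left(B{\left(-4 \right)} V{\left(-1 \right)},48 \right)} = -4174 - \left(27 + 48^{2}\right) = -4174 - \left(27 + 2304\right) = -4174 - 2331 = -6505$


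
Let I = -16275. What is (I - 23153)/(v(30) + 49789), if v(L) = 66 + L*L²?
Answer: -39428/76855 ≈ -0.51302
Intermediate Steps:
v(L) = 66 + L³
(I - 23153)/(v(30) + 49789) = (-16275 - 23153)/((66 + 30³) + 49789) = -39428/((66 + 27000) + 49789) = -39428/(27066 + 49789) = -39428/76855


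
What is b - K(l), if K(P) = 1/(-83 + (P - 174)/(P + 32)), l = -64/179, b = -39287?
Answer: -9847715875/250661 ≈ -39287.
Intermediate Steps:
l = -64/179 (l = -64*1/179 = -64/179 ≈ -0.35754)
K(P) = 1/(-83 + (-174 + P)/(32 + P))
b - K(l) = -39287 - (-32 - 1*(-64/179))/(2*(1415 + 41*(-64/179))) = -39287 - (-32 + 64/179)/(2*(1415 - 2624/179)) = -39287 - (-5664)/(2*250661/179*179) = -39287 - 179*(-5664)/(2*250661*179) = -39287 - 1*(-2832/250661) = -39287 + 2832/250661 = -9847715875/250661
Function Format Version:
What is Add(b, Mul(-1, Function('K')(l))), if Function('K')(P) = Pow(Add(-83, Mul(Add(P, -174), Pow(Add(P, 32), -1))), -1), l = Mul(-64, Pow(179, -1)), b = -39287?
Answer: Rational(-9847715875, 250661) ≈ -39287.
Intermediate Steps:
l = Rational(-64, 179) (l = Mul(-64, Rational(1, 179)) = Rational(-64, 179) ≈ -0.35754)
Function('K')(P) = Pow(Add(-83, Mul(Pow(Add(32, P), -1), Add(-174, P))), -1) (Function('K')(P) = Pow(Add(-83, Mul(Add(-174, P), Pow(Add(32, P), -1))), -1) = Pow(Add(-83, Mul(Pow(Add(32, P), -1), Add(-174, P))), -1))
Add(b, Mul(-1, Function('K')(l))) = Add(-39287, Mul(-1, Mul(Rational(1, 2), Pow(Add(1415, Mul(41, Rational(-64, 179))), -1), Add(-32, Mul(-1, Rational(-64, 179)))))) = Add(-39287, Mul(-1, Mul(Rational(1, 2), Pow(Add(1415, Rational(-2624, 179)), -1), Add(-32, Rational(64, 179))))) = Add(-39287, Mul(-1, Mul(Rational(1, 2), Pow(Rational(250661, 179), -1), Rational(-5664, 179)))) = Add(-39287, Mul(-1, Mul(Rational(1, 2), Rational(179, 250661), Rational(-5664, 179)))) = Add(-39287, Mul(-1, Rational(-2832, 250661))) = Add(-39287, Rational(2832, 250661)) = Rational(-9847715875, 250661)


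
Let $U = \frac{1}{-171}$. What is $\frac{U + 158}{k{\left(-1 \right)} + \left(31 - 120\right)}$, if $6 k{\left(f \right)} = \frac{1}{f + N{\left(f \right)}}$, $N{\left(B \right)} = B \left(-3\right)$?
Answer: $- \frac{108068}{60819} \approx -1.7769$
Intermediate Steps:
$N{\left(B \right)} = - 3 B$
$U = - \frac{1}{171} \approx -0.005848$
$k{\left(f \right)} = - \frac{1}{12 f}$ ($k{\left(f \right)} = \frac{1}{6 \left(f - 3 f\right)} = \frac{1}{6 \left(- 2 f\right)} = \frac{\left(- \frac{1}{2}\right) \frac{1}{f}}{6} = - \frac{1}{12 f}$)
$\frac{U + 158}{k{\left(-1 \right)} + \left(31 - 120\right)} = \frac{- \frac{1}{171} + 158}{- \frac{1}{12 \left(-1\right)} + \left(31 - 120\right)} = \frac{27017}{171 \left(\left(- \frac{1}{12}\right) \left(-1\right) + \left(31 - 120\right)\right)} = \frac{27017}{171 \left(\frac{1}{12} - 89\right)} = \frac{27017}{171 \left(- \frac{1067}{12}\right)} = \frac{27017}{171} \left(- \frac{12}{1067}\right) = - \frac{108068}{60819}$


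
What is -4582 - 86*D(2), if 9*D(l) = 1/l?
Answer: -41281/9 ≈ -4586.8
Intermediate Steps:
D(l) = 1/(9*l)
-4582 - 86*D(2) = -4582 - 86/(9*2) = -4582 - 86*1/18 = -4582 - 43/9 = -41281/9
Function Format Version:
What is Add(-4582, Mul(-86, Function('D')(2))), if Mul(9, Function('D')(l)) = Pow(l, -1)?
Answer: Rational(-41281, 9) ≈ -4586.8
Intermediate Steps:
Function('D')(l) = Mul(Rational(1, 9), Pow(l, -1))
Add(-4582, Mul(-86, Function('D')(2))) = Add(-4582, Mul(-86, Mul(Rational(1, 9), Pow(2, -1)))) = Add(-4582, Mul(-86, Mul(Rational(1, 9), Rational(1, 2)))) = Add(-4582, Mul(-86, Rational(1, 18))) = Add(-4582, Rational(-43, 9)) = Rational(-41281, 9)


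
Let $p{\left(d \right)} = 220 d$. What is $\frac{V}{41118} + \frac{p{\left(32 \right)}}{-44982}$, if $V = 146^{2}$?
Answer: $\frac{7968638}{22018689} \approx 0.3619$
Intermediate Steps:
$V = 21316$
$\frac{V}{41118} + \frac{p{\left(32 \right)}}{-44982} = \frac{21316}{41118} + \frac{220 \cdot 32}{-44982} = 21316 \cdot \frac{1}{41118} + 7040 \left(- \frac{1}{44982}\right) = \frac{10658}{20559} - \frac{3520}{22491} = \frac{7968638}{22018689}$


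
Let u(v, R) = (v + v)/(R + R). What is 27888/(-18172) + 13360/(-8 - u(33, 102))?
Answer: -295083628/183667 ≈ -1606.6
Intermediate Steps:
u(v, R) = v/R (u(v, R) = (2*v)/((2*R)) = (2*v)*(1/(2*R)) = v/R)
27888/(-18172) + 13360/(-8 - u(33, 102)) = 27888/(-18172) + 13360/(-8 - 33/102) = 27888*(-1/18172) + 13360/(-8 - 33/102) = -996/649 + 13360/(-8 - 1*11/34) = -996/649 + 13360/(-8 - 11/34) = -996/649 + 13360/(-283/34) = -996/649 + 13360*(-34/283) = -996/649 - 454240/283 = -295083628/183667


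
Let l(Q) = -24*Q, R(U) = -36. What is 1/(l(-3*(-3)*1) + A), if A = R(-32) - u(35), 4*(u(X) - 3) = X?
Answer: -4/1055 ≈ -0.0037915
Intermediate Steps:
u(X) = 3 + X/4
A = -191/4 (A = -36 - (3 + (¼)*35) = -36 - (3 + 35/4) = -36 - 1*47/4 = -36 - 47/4 = -191/4 ≈ -47.750)
1/(l(-3*(-3)*1) + A) = 1/(-24*(-3*(-3)) - 191/4) = 1/(-216 - 191/4) = 1/(-1055/4) = -4/1055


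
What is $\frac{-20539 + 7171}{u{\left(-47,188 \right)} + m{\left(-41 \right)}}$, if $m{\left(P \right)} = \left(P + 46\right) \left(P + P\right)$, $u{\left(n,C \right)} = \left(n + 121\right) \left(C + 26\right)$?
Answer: $- \frac{2228}{2571} \approx -0.86659$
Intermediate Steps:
$u{\left(n,C \right)} = \left(26 + C\right) \left(121 + n\right)$ ($u{\left(n,C \right)} = \left(121 + n\right) \left(26 + C\right) = \left(26 + C\right) \left(121 + n\right)$)
$m{\left(P \right)} = 2 P \left(46 + P\right)$ ($m{\left(P \right)} = \left(46 + P\right) 2 P = 2 P \left(46 + P\right)$)
$\frac{-20539 + 7171}{u{\left(-47,188 \right)} + m{\left(-41 \right)}} = \frac{-20539 + 7171}{\left(3146 + 26 \left(-47\right) + 121 \cdot 188 + 188 \left(-47\right)\right) + 2 \left(-41\right) \left(46 - 41\right)} = - \frac{13368}{\left(3146 - 1222 + 22748 - 8836\right) + 2 \left(-41\right) 5} = - \frac{13368}{15836 - 410} = - \frac{13368}{15426} = \left(-13368\right) \frac{1}{15426} = - \frac{2228}{2571}$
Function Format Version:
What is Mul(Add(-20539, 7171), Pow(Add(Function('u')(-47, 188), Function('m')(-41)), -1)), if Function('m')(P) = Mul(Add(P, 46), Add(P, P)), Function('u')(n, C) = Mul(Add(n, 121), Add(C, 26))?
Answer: Rational(-2228, 2571) ≈ -0.86659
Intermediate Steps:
Function('u')(n, C) = Mul(Add(26, C), Add(121, n)) (Function('u')(n, C) = Mul(Add(121, n), Add(26, C)) = Mul(Add(26, C), Add(121, n)))
Function('m')(P) = Mul(2, P, Add(46, P)) (Function('m')(P) = Mul(Add(46, P), Mul(2, P)) = Mul(2, P, Add(46, P)))
Mul(Add(-20539, 7171), Pow(Add(Function('u')(-47, 188), Function('m')(-41)), -1)) = Mul(Add(-20539, 7171), Pow(Add(Add(3146, Mul(26, -47), Mul(121, 188), Mul(188, -47)), Mul(2, -41, Add(46, -41))), -1)) = Mul(-13368, Pow(Add(Add(3146, -1222, 22748, -8836), Mul(2, -41, 5)), -1)) = Mul(-13368, Pow(Add(15836, -410), -1)) = Mul(-13368, Pow(15426, -1)) = Mul(-13368, Rational(1, 15426)) = Rational(-2228, 2571)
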